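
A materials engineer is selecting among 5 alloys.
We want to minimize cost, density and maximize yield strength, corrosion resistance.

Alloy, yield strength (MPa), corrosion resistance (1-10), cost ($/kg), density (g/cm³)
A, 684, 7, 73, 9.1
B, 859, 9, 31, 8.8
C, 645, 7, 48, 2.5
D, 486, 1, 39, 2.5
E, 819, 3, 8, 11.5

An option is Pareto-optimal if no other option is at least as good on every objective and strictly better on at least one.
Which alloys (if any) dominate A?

B: yield strength 859≥684, corrosion resistance 9≥7, cost 31≤73, density 8.8≤9.1 — dominates A.
Others (C, D, E) are each worse than A on at least one objective.

B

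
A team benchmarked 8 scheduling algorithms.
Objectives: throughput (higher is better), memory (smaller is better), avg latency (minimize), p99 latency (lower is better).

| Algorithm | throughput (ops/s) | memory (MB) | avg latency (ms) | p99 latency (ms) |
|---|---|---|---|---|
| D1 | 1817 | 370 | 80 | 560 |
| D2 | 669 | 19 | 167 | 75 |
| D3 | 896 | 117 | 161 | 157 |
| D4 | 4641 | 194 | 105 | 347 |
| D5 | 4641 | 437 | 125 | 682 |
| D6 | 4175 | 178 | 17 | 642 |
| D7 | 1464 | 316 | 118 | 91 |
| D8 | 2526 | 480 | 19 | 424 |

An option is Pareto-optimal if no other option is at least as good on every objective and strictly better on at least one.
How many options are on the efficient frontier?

7

D1: not dominated.
D2: not dominated (best memory).
D3: not dominated.
D4: not dominated.
D5: dominated by D4 (throughput 4641≥4641, memory 194≤437, avg latency 105≤125, p99 latency 347≤682).
D6: not dominated (best avg latency).
D7: not dominated.
D8: not dominated.
Pareto-optimal: D1, D2, D3, D4, D6, D7, D8 → 7.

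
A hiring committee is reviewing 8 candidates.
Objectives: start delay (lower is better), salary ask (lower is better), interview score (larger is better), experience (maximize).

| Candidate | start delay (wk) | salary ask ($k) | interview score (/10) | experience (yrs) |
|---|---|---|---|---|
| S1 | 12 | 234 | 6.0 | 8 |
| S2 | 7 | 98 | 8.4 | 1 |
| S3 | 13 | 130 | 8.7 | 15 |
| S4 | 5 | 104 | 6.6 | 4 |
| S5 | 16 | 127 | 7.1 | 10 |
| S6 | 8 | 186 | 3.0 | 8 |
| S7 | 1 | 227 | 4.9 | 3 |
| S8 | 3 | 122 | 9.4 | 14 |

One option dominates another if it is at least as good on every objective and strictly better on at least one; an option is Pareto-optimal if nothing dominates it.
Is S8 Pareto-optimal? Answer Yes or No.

Yes

S1: worse on start delay (12 vs 3).
S2: worse on start delay (7 vs 3).
S3: worse on start delay (13 vs 3).
S4: worse on start delay (5 vs 3).
S5: worse on start delay (16 vs 3).
S6: worse on start delay (8 vs 3).
S7: worse on salary ask (227 vs 122).
No option is at least as good as S8 on every objective and strictly better on one.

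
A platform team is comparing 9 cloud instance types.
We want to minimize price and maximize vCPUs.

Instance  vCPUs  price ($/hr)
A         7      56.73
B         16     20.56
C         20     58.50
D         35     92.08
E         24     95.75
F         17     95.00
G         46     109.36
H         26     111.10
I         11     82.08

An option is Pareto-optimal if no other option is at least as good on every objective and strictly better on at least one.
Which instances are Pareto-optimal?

B, C, D, G

A: dominated by B (vCPUs 16≥7, price 20.56≤56.73).
B: not dominated (best price).
C: not dominated.
D: not dominated.
E: dominated by D (vCPUs 35≥24, price 92.08≤95.75).
F: dominated by C (vCPUs 20≥17, price 58.50≤95.00).
G: not dominated (best vCPUs).
H: dominated by D (vCPUs 35≥26, price 92.08≤111.10).
I: dominated by B (vCPUs 16≥11, price 20.56≤82.08).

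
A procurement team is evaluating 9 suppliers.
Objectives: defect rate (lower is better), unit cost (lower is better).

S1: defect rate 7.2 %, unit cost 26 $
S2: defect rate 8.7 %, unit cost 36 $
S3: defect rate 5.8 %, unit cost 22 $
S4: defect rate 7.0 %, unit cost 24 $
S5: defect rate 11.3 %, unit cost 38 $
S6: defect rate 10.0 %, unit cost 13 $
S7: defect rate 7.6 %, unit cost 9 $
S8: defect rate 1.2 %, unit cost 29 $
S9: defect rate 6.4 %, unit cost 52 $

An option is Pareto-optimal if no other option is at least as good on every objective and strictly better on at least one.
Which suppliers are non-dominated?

S1: dominated by S3 (defect rate 5.8≤7.2, unit cost 22≤26).
S2: dominated by S1 (defect rate 7.2≤8.7, unit cost 26≤36).
S3: not dominated.
S4: dominated by S3 (defect rate 5.8≤7.0, unit cost 22≤24).
S5: dominated by S1 (defect rate 7.2≤11.3, unit cost 26≤38).
S6: dominated by S7 (defect rate 7.6≤10.0, unit cost 9≤13).
S7: not dominated (best unit cost).
S8: not dominated (best defect rate).
S9: dominated by S3 (defect rate 5.8≤6.4, unit cost 22≤52).

S3, S7, S8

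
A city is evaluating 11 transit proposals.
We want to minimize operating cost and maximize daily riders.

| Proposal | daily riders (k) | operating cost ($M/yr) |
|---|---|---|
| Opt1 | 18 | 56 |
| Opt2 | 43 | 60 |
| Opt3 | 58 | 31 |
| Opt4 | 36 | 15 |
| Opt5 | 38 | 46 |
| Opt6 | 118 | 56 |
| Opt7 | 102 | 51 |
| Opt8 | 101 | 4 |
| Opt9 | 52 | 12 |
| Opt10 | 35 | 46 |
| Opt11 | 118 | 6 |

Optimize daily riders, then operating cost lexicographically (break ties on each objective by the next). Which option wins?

Opt11

First maximize daily riders: best is 118, kept {Opt6, Opt11}.
Then minimize operating cost: best is 6, kept {Opt11}.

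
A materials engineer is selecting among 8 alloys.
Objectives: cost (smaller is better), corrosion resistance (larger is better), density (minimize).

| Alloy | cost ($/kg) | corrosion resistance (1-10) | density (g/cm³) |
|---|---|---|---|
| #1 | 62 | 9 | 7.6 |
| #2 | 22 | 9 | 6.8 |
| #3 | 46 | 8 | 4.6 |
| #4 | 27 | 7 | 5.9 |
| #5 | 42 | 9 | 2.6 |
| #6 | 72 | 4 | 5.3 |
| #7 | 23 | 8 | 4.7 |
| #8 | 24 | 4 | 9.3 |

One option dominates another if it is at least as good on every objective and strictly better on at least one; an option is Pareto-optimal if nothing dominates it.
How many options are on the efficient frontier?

3

#1: dominated by #2 (cost 22≤62, corrosion resistance 9≥9, density 6.8≤7.6).
#2: not dominated (best cost).
#3: dominated by #5 (cost 42≤46, corrosion resistance 9≥8, density 2.6≤4.6).
#4: dominated by #7 (cost 23≤27, corrosion resistance 8≥7, density 4.7≤5.9).
#5: not dominated (best density).
#6: dominated by #3 (cost 46≤72, corrosion resistance 8≥4, density 4.6≤5.3).
#7: not dominated.
#8: dominated by #2 (cost 22≤24, corrosion resistance 9≥4, density 6.8≤9.3).
Pareto-optimal: #2, #5, #7 → 3.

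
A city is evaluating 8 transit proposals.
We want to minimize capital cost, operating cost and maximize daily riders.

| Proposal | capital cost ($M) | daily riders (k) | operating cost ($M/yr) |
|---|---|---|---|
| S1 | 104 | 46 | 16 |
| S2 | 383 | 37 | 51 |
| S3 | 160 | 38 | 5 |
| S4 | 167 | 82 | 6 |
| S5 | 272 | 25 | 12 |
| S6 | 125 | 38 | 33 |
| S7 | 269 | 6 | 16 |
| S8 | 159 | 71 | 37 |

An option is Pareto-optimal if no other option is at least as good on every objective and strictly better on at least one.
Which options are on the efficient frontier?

S1: not dominated (best capital cost).
S2: dominated by S1 (capital cost 104≤383, daily riders 46≥37, operating cost 16≤51).
S3: not dominated (best operating cost).
S4: not dominated (best daily riders).
S5: dominated by S3 (capital cost 160≤272, daily riders 38≥25, operating cost 5≤12).
S6: dominated by S1 (capital cost 104≤125, daily riders 46≥38, operating cost 16≤33).
S7: dominated by S1 (capital cost 104≤269, daily riders 46≥6, operating cost 16≤16).
S8: not dominated.

S1, S3, S4, S8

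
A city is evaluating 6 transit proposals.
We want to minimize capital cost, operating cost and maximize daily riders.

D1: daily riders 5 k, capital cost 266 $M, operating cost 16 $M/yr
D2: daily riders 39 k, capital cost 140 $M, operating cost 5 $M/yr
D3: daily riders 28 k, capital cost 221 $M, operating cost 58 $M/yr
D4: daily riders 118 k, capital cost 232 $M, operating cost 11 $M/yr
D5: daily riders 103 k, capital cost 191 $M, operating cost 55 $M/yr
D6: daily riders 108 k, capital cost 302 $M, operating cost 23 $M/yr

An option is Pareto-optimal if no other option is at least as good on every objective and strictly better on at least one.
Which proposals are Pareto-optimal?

D1: dominated by D2 (daily riders 39≥5, capital cost 140≤266, operating cost 5≤16).
D2: not dominated (best capital cost).
D3: dominated by D2 (daily riders 39≥28, capital cost 140≤221, operating cost 5≤58).
D4: not dominated (best daily riders).
D5: not dominated.
D6: dominated by D4 (daily riders 118≥108, capital cost 232≤302, operating cost 11≤23).

D2, D4, D5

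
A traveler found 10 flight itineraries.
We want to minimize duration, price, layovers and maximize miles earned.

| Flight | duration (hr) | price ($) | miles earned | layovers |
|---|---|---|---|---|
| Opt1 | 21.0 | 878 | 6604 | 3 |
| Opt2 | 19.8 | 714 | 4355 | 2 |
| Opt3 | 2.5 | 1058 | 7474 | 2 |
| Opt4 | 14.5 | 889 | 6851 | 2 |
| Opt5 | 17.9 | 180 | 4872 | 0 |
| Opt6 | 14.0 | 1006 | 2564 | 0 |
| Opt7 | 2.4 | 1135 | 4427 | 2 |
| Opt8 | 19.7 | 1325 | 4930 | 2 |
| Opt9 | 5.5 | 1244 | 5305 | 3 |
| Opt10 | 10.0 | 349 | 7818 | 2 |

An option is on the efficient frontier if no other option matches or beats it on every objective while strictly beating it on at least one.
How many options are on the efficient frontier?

5

Opt1: dominated by Opt10 (duration 10.0≤21.0, price 349≤878, miles earned 7818≥6604, layovers 2≤3).
Opt2: dominated by Opt5 (duration 17.9≤19.8, price 180≤714, miles earned 4872≥4355, layovers 0≤2).
Opt3: not dominated.
Opt4: dominated by Opt10 (duration 10.0≤14.5, price 349≤889, miles earned 7818≥6851, layovers 2≤2).
Opt5: not dominated (best price).
Opt6: not dominated.
Opt7: not dominated (best duration).
Opt8: dominated by Opt3 (duration 2.5≤19.7, price 1058≤1325, miles earned 7474≥4930, layovers 2≤2).
Opt9: dominated by Opt3 (duration 2.5≤5.5, price 1058≤1244, miles earned 7474≥5305, layovers 2≤3).
Opt10: not dominated (best miles earned).
Pareto-optimal: Opt3, Opt5, Opt6, Opt7, Opt10 → 5.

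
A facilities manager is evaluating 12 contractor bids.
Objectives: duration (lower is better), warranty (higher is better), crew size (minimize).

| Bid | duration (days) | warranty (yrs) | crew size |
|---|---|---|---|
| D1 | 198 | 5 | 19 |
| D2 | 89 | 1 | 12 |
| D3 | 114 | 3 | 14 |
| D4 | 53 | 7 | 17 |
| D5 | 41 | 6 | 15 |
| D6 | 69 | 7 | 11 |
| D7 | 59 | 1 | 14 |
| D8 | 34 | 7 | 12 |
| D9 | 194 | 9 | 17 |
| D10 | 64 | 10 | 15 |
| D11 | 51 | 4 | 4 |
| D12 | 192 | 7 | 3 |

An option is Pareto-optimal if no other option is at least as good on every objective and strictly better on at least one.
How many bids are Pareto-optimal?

5

D1: dominated by D4 (duration 53≤198, warranty 7≥5, crew size 17≤19).
D2: dominated by D6 (duration 69≤89, warranty 7≥1, crew size 11≤12).
D3: dominated by D6 (duration 69≤114, warranty 7≥3, crew size 11≤14).
D4: dominated by D8 (duration 34≤53, warranty 7≥7, crew size 12≤17).
D5: dominated by D8 (duration 34≤41, warranty 7≥6, crew size 12≤15).
D6: not dominated.
D7: dominated by D8 (duration 34≤59, warranty 7≥1, crew size 12≤14).
D8: not dominated (best duration).
D9: dominated by D10 (duration 64≤194, warranty 10≥9, crew size 15≤17).
D10: not dominated (best warranty).
D11: not dominated.
D12: not dominated (best crew size).
Pareto-optimal: D6, D8, D10, D11, D12 → 5.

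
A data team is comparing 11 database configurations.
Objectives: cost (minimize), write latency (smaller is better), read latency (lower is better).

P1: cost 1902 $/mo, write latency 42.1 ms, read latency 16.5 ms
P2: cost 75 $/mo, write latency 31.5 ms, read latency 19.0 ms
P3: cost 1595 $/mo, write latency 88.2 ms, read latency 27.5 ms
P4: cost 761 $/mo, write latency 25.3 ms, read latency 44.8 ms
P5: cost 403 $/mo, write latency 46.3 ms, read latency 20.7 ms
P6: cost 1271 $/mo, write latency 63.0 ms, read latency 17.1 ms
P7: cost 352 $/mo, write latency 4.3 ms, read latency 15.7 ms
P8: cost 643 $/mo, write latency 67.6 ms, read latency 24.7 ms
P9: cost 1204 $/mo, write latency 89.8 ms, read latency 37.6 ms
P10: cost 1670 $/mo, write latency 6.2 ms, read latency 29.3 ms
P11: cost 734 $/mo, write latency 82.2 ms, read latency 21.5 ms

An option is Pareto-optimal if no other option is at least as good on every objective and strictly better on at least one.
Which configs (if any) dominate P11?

P2: cost 75≤734, write latency 31.5≤82.2, read latency 19.0≤21.5 — dominates P11.
P5: cost 403≤734, write latency 46.3≤82.2, read latency 20.7≤21.5 — dominates P11.
P7: cost 352≤734, write latency 4.3≤82.2, read latency 15.7≤21.5 — dominates P11.
Others (P1, P3, P4, P6, P8, P9, P10) are each worse than P11 on at least one objective.

P2, P5, P7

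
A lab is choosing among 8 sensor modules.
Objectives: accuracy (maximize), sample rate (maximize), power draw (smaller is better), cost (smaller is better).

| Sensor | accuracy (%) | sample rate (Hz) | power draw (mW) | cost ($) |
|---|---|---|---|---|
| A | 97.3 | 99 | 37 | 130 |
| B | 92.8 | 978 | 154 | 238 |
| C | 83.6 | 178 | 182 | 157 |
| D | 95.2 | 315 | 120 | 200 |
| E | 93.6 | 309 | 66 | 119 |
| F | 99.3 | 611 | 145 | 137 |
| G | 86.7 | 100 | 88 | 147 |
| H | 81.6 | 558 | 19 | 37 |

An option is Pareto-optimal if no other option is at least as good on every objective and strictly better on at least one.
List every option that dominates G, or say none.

E: accuracy 93.6≥86.7, sample rate 309≥100, power draw 66≤88, cost 119≤147 — dominates G.
Others (A, B, C, D, F, H) are each worse than G on at least one objective.

E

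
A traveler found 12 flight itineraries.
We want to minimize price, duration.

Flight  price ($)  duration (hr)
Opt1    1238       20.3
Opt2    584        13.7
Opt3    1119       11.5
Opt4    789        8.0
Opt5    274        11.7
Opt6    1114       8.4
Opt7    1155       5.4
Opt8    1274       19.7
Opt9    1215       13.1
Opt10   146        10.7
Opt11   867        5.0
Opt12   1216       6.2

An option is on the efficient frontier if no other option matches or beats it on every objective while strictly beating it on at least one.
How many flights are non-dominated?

3

Opt1: dominated by Opt2 (price 584≤1238, duration 13.7≤20.3).
Opt2: dominated by Opt5 (price 274≤584, duration 11.7≤13.7).
Opt3: dominated by Opt4 (price 789≤1119, duration 8.0≤11.5).
Opt4: not dominated.
Opt5: dominated by Opt10 (price 146≤274, duration 10.7≤11.7).
Opt6: dominated by Opt4 (price 789≤1114, duration 8.0≤8.4).
Opt7: dominated by Opt11 (price 867≤1155, duration 5.0≤5.4).
Opt8: dominated by Opt2 (price 584≤1274, duration 13.7≤19.7).
Opt9: dominated by Opt3 (price 1119≤1215, duration 11.5≤13.1).
Opt10: not dominated (best price).
Opt11: not dominated (best duration).
Opt12: dominated by Opt7 (price 1155≤1216, duration 5.4≤6.2).
Pareto-optimal: Opt4, Opt10, Opt11 → 3.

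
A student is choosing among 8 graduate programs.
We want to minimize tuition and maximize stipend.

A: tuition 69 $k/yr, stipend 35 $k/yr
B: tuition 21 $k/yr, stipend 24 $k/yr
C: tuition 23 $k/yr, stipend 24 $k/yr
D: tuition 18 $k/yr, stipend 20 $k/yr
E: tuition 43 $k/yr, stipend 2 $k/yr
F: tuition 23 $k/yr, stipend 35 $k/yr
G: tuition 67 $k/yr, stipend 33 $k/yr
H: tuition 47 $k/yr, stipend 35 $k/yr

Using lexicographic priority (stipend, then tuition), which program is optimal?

First maximize stipend: best is 35, kept {A, F, H}.
Then minimize tuition: best is 23, kept {F}.

F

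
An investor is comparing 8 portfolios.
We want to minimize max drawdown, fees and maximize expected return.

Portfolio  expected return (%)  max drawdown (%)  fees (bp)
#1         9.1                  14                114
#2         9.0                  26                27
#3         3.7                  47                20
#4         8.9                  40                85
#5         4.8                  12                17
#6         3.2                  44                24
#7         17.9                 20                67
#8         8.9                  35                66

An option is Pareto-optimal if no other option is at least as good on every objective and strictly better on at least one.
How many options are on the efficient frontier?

4

#1: not dominated.
#2: not dominated.
#3: dominated by #5 (expected return 4.8≥3.7, max drawdown 12≤47, fees 17≤20).
#4: dominated by #2 (expected return 9.0≥8.9, max drawdown 26≤40, fees 27≤85).
#5: not dominated (best max drawdown).
#6: dominated by #5 (expected return 4.8≥3.2, max drawdown 12≤44, fees 17≤24).
#7: not dominated (best expected return).
#8: dominated by #2 (expected return 9.0≥8.9, max drawdown 26≤35, fees 27≤66).
Pareto-optimal: #1, #2, #5, #7 → 4.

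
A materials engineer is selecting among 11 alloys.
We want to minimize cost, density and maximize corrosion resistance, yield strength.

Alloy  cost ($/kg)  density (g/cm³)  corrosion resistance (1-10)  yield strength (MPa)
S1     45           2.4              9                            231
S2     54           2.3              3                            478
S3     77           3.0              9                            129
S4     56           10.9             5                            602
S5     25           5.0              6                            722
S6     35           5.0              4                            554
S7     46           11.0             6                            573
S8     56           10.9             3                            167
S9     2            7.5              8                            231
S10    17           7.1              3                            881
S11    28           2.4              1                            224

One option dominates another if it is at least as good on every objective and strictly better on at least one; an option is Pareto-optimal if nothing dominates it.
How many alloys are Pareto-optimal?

S1: not dominated.
S2: not dominated (best density).
S3: dominated by S1 (cost 45≤77, density 2.4≤3.0, corrosion resistance 9≥9, yield strength 231≥129).
S4: dominated by S5 (cost 25≤56, density 5.0≤10.9, corrosion resistance 6≥5, yield strength 722≥602).
S5: not dominated.
S6: dominated by S5 (cost 25≤35, density 5.0≤5.0, corrosion resistance 6≥4, yield strength 722≥554).
S7: dominated by S5 (cost 25≤46, density 5.0≤11.0, corrosion resistance 6≥6, yield strength 722≥573).
S8: dominated by S1 (cost 45≤56, density 2.4≤10.9, corrosion resistance 9≥3, yield strength 231≥167).
S9: not dominated (best cost).
S10: not dominated (best yield strength).
S11: not dominated.
Pareto-optimal: S1, S2, S5, S9, S10, S11 → 6.

6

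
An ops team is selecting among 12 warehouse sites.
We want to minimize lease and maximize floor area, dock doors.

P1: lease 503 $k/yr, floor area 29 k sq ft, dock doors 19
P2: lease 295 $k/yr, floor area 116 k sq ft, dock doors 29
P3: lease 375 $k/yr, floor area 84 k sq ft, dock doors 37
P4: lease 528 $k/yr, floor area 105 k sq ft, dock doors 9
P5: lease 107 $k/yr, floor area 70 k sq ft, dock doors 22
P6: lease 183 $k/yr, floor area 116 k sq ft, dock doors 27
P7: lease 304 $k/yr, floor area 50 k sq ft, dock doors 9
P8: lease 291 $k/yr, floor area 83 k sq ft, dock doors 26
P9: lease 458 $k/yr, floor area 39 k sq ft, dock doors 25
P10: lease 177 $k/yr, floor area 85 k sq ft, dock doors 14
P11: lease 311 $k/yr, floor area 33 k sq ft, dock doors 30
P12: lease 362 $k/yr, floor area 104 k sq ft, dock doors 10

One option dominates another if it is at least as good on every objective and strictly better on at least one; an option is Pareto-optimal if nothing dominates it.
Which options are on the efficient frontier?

P2, P3, P5, P6, P10, P11

P1: dominated by P2 (lease 295≤503, floor area 116≥29, dock doors 29≥19).
P2: not dominated.
P3: not dominated (best dock doors).
P4: dominated by P2 (lease 295≤528, floor area 116≥105, dock doors 29≥9).
P5: not dominated (best lease).
P6: not dominated.
P7: dominated by P2 (lease 295≤304, floor area 116≥50, dock doors 29≥9).
P8: dominated by P6 (lease 183≤291, floor area 116≥83, dock doors 27≥26).
P9: dominated by P2 (lease 295≤458, floor area 116≥39, dock doors 29≥25).
P10: not dominated.
P11: not dominated.
P12: dominated by P2 (lease 295≤362, floor area 116≥104, dock doors 29≥10).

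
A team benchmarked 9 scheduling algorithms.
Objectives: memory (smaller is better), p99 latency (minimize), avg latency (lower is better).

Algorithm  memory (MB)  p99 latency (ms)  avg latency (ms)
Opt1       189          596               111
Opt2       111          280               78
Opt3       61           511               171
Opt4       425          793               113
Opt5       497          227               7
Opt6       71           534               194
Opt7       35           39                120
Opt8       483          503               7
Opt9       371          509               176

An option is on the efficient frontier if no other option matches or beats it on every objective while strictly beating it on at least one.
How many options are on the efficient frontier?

Opt1: dominated by Opt2 (memory 111≤189, p99 latency 280≤596, avg latency 78≤111).
Opt2: not dominated.
Opt3: dominated by Opt7 (memory 35≤61, p99 latency 39≤511, avg latency 120≤171).
Opt4: dominated by Opt1 (memory 189≤425, p99 latency 596≤793, avg latency 111≤113).
Opt5: not dominated.
Opt6: dominated by Opt3 (memory 61≤71, p99 latency 511≤534, avg latency 171≤194).
Opt7: not dominated (best memory).
Opt8: not dominated.
Opt9: dominated by Opt2 (memory 111≤371, p99 latency 280≤509, avg latency 78≤176).
Pareto-optimal: Opt2, Opt5, Opt7, Opt8 → 4.

4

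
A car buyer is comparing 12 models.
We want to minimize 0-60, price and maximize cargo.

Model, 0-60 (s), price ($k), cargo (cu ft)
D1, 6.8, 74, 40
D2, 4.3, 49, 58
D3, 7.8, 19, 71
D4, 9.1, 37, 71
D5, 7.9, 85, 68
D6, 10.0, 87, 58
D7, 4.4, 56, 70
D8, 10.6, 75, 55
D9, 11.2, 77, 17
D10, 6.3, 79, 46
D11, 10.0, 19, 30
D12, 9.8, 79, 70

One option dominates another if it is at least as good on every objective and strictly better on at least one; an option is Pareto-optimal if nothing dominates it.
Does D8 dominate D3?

No

D8 vs D3: D8 is worse on 0-60 (10.6 vs 7.8), so it does not dominate D3.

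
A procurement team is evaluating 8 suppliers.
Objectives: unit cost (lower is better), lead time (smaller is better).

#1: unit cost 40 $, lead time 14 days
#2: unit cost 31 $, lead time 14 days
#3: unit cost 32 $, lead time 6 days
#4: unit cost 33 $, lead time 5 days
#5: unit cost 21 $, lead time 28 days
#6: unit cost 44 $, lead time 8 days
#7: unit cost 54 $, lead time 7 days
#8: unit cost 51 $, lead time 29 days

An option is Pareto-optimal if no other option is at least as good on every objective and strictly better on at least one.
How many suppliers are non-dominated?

#1: dominated by #2 (unit cost 31≤40, lead time 14≤14).
#2: not dominated.
#3: not dominated.
#4: not dominated (best lead time).
#5: not dominated (best unit cost).
#6: dominated by #3 (unit cost 32≤44, lead time 6≤8).
#7: dominated by #3 (unit cost 32≤54, lead time 6≤7).
#8: dominated by #1 (unit cost 40≤51, lead time 14≤29).
Pareto-optimal: #2, #3, #4, #5 → 4.

4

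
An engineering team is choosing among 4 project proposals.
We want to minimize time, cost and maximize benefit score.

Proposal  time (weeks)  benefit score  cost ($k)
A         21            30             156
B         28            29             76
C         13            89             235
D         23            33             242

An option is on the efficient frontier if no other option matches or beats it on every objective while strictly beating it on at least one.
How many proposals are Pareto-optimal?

A: not dominated.
B: not dominated (best cost).
C: not dominated (best time).
D: dominated by C (time 13≤23, benefit score 89≥33, cost 235≤242).
Pareto-optimal: A, B, C → 3.

3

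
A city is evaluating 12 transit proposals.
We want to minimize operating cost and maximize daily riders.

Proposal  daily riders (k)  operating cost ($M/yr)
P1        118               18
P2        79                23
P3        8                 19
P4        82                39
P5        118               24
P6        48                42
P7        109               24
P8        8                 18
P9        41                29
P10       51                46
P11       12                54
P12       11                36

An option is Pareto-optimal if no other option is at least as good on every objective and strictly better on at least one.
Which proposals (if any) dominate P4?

P1, P5, P7

P1: daily riders 118≥82, operating cost 18≤39 — dominates P4.
P5: daily riders 118≥82, operating cost 24≤39 — dominates P4.
P7: daily riders 109≥82, operating cost 24≤39 — dominates P4.
Others (P2, P3, P6, P8, P9, P10, P11, P12) are each worse than P4 on at least one objective.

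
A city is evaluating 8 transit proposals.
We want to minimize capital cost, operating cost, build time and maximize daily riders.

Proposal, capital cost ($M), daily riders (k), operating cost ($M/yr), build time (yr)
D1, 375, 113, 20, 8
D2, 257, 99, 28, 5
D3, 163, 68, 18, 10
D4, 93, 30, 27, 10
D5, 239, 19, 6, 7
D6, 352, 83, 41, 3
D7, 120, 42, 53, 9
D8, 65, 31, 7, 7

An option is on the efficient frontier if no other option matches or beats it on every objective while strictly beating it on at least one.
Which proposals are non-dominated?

D1, D2, D3, D5, D6, D7, D8

D1: not dominated (best daily riders).
D2: not dominated.
D3: not dominated.
D4: dominated by D8 (capital cost 65≤93, daily riders 31≥30, operating cost 7≤27, build time 7≤10).
D5: not dominated (best operating cost).
D6: not dominated (best build time).
D7: not dominated.
D8: not dominated (best capital cost).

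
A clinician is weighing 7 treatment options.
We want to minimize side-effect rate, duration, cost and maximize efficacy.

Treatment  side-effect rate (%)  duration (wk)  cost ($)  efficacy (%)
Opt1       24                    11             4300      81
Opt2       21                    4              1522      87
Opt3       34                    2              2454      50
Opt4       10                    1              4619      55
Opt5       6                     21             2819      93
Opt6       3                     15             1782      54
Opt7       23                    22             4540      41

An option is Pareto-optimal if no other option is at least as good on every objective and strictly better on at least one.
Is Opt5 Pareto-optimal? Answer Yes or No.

Yes

Opt1: worse on side-effect rate (24 vs 6).
Opt2: worse on side-effect rate (21 vs 6).
Opt3: worse on side-effect rate (34 vs 6).
Opt4: worse on side-effect rate (10 vs 6).
Opt6: worse on efficacy (54 vs 93).
Opt7: worse on side-effect rate (23 vs 6).
No option is at least as good as Opt5 on every objective and strictly better on one.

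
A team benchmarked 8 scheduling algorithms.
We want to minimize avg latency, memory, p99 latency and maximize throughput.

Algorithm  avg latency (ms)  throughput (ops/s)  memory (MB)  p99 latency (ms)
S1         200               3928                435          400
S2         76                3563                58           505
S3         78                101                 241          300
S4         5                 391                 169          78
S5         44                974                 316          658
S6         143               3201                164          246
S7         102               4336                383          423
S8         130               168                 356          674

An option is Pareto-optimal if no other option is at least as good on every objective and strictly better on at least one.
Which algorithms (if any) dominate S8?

S2, S4, S5

S2: avg latency 76≤130, throughput 3563≥168, memory 58≤356, p99 latency 505≤674 — dominates S8.
S4: avg latency 5≤130, throughput 391≥168, memory 169≤356, p99 latency 78≤674 — dominates S8.
S5: avg latency 44≤130, throughput 974≥168, memory 316≤356, p99 latency 658≤674 — dominates S8.
Others (S1, S3, S6, S7) are each worse than S8 on at least one objective.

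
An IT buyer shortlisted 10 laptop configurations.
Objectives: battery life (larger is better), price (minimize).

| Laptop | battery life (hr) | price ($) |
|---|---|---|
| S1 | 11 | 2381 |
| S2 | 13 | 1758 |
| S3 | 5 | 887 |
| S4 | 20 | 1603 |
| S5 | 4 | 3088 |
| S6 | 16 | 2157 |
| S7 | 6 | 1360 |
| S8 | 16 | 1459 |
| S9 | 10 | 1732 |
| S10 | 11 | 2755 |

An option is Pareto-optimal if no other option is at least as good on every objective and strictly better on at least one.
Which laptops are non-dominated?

S1: dominated by S2 (battery life 13≥11, price 1758≤2381).
S2: dominated by S4 (battery life 20≥13, price 1603≤1758).
S3: not dominated (best price).
S4: not dominated (best battery life).
S5: dominated by S1 (battery life 11≥4, price 2381≤3088).
S6: dominated by S4 (battery life 20≥16, price 1603≤2157).
S7: not dominated.
S8: not dominated.
S9: dominated by S4 (battery life 20≥10, price 1603≤1732).
S10: dominated by S1 (battery life 11≥11, price 2381≤2755).

S3, S4, S7, S8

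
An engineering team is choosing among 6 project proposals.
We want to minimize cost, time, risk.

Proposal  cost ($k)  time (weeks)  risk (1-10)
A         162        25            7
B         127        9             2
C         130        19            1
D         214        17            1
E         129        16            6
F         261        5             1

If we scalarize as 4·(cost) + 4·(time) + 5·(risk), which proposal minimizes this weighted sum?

B

A: 4·162 + 4·25 + 5·7 = 783
B: 4·127 + 4·9 + 5·2 = 554
C: 4·130 + 4·19 + 5·1 = 601
D: 4·214 + 4·17 + 5·1 = 929
E: 4·129 + 4·16 + 5·6 = 610
F: 4·261 + 4·5 + 5·1 = 1069
Lowest: B at 554.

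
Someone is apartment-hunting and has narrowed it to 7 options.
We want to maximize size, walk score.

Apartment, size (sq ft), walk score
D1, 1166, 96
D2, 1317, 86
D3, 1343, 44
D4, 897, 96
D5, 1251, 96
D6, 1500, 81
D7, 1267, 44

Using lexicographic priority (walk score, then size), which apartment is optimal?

First maximize walk score: best is 96, kept {D1, D4, D5}.
Then maximize size: best is 1251, kept {D5}.

D5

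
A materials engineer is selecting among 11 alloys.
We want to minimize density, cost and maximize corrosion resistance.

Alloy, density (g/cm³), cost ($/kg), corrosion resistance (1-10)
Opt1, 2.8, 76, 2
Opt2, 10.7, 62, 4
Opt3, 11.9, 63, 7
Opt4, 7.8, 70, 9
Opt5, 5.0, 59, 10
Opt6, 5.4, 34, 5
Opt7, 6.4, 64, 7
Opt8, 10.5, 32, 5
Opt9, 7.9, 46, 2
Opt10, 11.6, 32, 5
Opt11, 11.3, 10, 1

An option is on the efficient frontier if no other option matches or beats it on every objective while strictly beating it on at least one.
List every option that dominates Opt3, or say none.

Opt5: density 5.0≤11.9, cost 59≤63, corrosion resistance 10≥7 — dominates Opt3.
Others (Opt1, Opt2, Opt4, Opt6, Opt7, Opt8, Opt9, Opt10, Opt11) are each worse than Opt3 on at least one objective.

Opt5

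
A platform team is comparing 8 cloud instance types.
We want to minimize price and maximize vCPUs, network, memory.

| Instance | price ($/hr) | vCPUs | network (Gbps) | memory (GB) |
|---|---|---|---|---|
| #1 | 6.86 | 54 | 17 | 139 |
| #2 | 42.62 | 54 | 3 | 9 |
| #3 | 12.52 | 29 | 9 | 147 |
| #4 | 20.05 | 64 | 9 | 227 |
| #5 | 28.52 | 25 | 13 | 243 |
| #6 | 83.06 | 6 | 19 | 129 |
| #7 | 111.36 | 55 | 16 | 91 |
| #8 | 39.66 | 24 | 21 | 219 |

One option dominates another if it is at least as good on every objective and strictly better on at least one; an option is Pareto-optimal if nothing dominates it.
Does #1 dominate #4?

#1 vs #4: #1 is worse on vCPUs (54 vs 64), so it does not dominate #4.

No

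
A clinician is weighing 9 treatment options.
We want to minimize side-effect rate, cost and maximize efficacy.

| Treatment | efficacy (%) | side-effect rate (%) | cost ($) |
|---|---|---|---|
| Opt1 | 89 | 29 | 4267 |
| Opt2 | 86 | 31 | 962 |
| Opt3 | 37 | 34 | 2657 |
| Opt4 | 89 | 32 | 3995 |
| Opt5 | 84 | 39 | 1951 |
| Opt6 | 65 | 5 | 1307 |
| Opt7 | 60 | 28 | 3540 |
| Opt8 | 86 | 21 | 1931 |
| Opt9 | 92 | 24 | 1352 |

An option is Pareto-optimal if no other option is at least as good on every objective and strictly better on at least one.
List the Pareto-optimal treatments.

Opt1: dominated by Opt9 (efficacy 92≥89, side-effect rate 24≤29, cost 1352≤4267).
Opt2: not dominated (best cost).
Opt3: dominated by Opt2 (efficacy 86≥37, side-effect rate 31≤34, cost 962≤2657).
Opt4: dominated by Opt9 (efficacy 92≥89, side-effect rate 24≤32, cost 1352≤3995).
Opt5: dominated by Opt2 (efficacy 86≥84, side-effect rate 31≤39, cost 962≤1951).
Opt6: not dominated (best side-effect rate).
Opt7: dominated by Opt6 (efficacy 65≥60, side-effect rate 5≤28, cost 1307≤3540).
Opt8: not dominated.
Opt9: not dominated (best efficacy).

Opt2, Opt6, Opt8, Opt9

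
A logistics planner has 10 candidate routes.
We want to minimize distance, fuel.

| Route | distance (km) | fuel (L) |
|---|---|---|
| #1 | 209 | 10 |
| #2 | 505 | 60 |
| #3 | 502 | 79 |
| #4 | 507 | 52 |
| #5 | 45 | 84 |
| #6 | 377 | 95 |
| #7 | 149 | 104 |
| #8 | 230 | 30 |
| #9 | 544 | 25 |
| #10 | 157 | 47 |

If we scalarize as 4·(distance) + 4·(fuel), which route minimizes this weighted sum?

#5

#1: 4·209 + 4·10 = 876
#2: 4·505 + 4·60 = 2260
#3: 4·502 + 4·79 = 2324
#4: 4·507 + 4·52 = 2236
#5: 4·45 + 4·84 = 516
#6: 4·377 + 4·95 = 1888
#7: 4·149 + 4·104 = 1012
#8: 4·230 + 4·30 = 1040
#9: 4·544 + 4·25 = 2276
#10: 4·157 + 4·47 = 816
Lowest: #5 at 516.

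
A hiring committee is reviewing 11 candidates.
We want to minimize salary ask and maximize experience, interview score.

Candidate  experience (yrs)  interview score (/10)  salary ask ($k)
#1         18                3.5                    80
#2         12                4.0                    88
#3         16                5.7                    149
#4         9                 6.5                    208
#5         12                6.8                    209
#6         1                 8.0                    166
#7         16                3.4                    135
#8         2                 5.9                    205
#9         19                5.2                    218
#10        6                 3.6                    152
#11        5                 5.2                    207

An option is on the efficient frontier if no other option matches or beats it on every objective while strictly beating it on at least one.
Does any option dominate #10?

Yes

#2 vs #10: experience 12≥6, interview score 4.0≥3.6, salary ask 88≤152 — #2 is at least as good on every objective and strictly better on at least one, so #2 dominates #10.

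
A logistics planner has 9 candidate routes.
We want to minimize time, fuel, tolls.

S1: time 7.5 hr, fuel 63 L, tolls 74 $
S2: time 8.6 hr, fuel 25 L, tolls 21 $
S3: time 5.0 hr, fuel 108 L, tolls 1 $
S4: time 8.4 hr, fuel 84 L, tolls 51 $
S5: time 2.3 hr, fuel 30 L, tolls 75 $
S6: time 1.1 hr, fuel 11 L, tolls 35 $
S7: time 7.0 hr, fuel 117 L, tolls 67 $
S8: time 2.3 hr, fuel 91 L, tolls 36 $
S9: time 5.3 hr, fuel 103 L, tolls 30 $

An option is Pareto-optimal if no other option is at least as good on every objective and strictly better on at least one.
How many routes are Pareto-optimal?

S1: dominated by S6 (time 1.1≤7.5, fuel 11≤63, tolls 35≤74).
S2: not dominated.
S3: not dominated (best tolls).
S4: dominated by S6 (time 1.1≤8.4, fuel 11≤84, tolls 35≤51).
S5: dominated by S6 (time 1.1≤2.3, fuel 11≤30, tolls 35≤75).
S6: not dominated (best time).
S7: dominated by S3 (time 5.0≤7.0, fuel 108≤117, tolls 1≤67).
S8: dominated by S6 (time 1.1≤2.3, fuel 11≤91, tolls 35≤36).
S9: not dominated.
Pareto-optimal: S2, S3, S6, S9 → 4.

4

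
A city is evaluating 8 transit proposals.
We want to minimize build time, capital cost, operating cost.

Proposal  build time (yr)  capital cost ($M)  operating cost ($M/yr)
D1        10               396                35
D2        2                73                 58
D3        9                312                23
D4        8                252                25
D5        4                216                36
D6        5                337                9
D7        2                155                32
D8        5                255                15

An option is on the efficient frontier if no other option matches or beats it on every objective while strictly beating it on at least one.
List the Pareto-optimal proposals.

D2, D4, D6, D7, D8

D1: dominated by D3 (build time 9≤10, capital cost 312≤396, operating cost 23≤35).
D2: not dominated (best capital cost).
D3: dominated by D8 (build time 5≤9, capital cost 255≤312, operating cost 15≤23).
D4: not dominated.
D5: dominated by D7 (build time 2≤4, capital cost 155≤216, operating cost 32≤36).
D6: not dominated (best operating cost).
D7: not dominated.
D8: not dominated.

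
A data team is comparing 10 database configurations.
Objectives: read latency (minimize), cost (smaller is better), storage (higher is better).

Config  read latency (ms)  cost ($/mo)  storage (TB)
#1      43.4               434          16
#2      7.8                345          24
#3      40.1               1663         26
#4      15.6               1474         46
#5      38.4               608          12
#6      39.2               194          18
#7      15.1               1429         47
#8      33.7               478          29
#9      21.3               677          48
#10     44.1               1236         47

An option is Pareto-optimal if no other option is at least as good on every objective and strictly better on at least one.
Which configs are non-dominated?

#1: dominated by #2 (read latency 7.8≤43.4, cost 345≤434, storage 24≥16).
#2: not dominated (best read latency).
#3: dominated by #4 (read latency 15.6≤40.1, cost 1474≤1663, storage 46≥26).
#4: dominated by #7 (read latency 15.1≤15.6, cost 1429≤1474, storage 47≥46).
#5: dominated by #2 (read latency 7.8≤38.4, cost 345≤608, storage 24≥12).
#6: not dominated (best cost).
#7: not dominated.
#8: not dominated.
#9: not dominated (best storage).
#10: dominated by #9 (read latency 21.3≤44.1, cost 677≤1236, storage 48≥47).

#2, #6, #7, #8, #9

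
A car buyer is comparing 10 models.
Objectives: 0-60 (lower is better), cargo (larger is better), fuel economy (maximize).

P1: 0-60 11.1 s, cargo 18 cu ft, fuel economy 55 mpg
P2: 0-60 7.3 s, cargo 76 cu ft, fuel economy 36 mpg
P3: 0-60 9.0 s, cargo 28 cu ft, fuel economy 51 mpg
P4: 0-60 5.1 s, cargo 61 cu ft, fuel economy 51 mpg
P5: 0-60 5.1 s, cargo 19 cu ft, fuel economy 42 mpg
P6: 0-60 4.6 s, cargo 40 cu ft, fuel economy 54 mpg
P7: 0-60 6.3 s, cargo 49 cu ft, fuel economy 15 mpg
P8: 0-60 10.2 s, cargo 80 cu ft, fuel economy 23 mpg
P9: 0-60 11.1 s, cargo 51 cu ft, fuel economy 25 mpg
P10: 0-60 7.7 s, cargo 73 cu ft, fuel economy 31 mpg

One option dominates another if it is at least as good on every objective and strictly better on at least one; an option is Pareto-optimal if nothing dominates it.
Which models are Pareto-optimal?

P1, P2, P4, P6, P8

P1: not dominated (best fuel economy).
P2: not dominated.
P3: dominated by P4 (0-60 5.1≤9.0, cargo 61≥28, fuel economy 51≥51).
P4: not dominated.
P5: dominated by P4 (0-60 5.1≤5.1, cargo 61≥19, fuel economy 51≥42).
P6: not dominated (best 0-60).
P7: dominated by P4 (0-60 5.1≤6.3, cargo 61≥49, fuel economy 51≥15).
P8: not dominated (best cargo).
P9: dominated by P2 (0-60 7.3≤11.1, cargo 76≥51, fuel economy 36≥25).
P10: dominated by P2 (0-60 7.3≤7.7, cargo 76≥73, fuel economy 36≥31).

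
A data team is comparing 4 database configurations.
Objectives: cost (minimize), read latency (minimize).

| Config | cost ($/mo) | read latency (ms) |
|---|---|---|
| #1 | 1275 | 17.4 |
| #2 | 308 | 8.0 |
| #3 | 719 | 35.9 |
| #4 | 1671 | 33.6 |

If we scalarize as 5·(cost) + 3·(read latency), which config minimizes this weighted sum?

#2

#1: 5·1275 + 3·17.4 = 6427.2
#2: 5·308 + 3·8.0 = 1564.0
#3: 5·719 + 3·35.9 = 3702.7
#4: 5·1671 + 3·33.6 = 8455.8
Lowest: #2 at 1564.0.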